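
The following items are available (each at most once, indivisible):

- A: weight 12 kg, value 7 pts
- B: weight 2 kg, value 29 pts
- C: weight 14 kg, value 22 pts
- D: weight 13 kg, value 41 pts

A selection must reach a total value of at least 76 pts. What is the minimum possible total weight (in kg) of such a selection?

Subsets with value ≥ 76, sorted by total weight:
- A+B+D: weight 27, value 77
- B+C+D: weight 29, value 92
- A+B+C+D: weight 41, value 99
Minimum weight: 27 kg.

27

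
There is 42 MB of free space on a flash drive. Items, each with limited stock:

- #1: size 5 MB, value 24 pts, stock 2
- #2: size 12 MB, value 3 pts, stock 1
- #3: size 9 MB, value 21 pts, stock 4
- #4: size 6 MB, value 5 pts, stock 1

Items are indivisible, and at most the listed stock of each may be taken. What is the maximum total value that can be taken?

Top feasible selections:
- 2×#1 + 3×#3: size 37, value 111
- 1×#1 + 4×#3: size 41, value 108
- 2×#1 + 2×#3 + 1×#4: size 34, value 95
- 2×#1 + 1×#2 + 2×#3: size 40, value 93
Best: 111 pts.

111 pts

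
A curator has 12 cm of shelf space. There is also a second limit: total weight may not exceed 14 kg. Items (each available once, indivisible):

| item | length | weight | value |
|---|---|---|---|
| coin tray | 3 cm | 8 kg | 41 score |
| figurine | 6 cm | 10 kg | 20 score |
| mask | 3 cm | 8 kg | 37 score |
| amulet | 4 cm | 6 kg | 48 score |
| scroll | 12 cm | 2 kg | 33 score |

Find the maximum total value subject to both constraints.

Feasible sets respecting both limits:
- coin tray+amulet: length 7, weight 14, value 89
- mask+amulet: length 7, weight 14, value 85
- amulet: length 4, weight 6, value 48
Best: 89 score.

89 score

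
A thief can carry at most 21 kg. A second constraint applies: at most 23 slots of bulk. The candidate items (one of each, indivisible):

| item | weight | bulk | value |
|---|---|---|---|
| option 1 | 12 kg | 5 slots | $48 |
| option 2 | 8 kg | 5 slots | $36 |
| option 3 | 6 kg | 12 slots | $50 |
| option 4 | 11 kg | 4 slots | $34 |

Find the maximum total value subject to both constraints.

Feasible sets respecting both limits:
- option 1+option 3: weight 18, bulk 17, value 98
- option 2+option 3: weight 14, bulk 17, value 86
- option 1+option 2: weight 20, bulk 10, value 84
- option 3+option 4: weight 17, bulk 16, value 84
Best: $98.

$98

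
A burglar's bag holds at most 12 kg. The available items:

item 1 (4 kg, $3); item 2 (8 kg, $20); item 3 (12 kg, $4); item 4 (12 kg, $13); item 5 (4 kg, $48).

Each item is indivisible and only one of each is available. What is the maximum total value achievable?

$68

Check high-value combinations within 12 kg:
- item 2+item 5: weight 8+4=12, value 20+48=68
- item 1+item 5: weight 4+4=8, value 3+48=51
- item 5: weight 4, value 48
- item 1+item 2: weight 4+8=12, value 3+20=23
- item 2: weight 8, value 20
Best: $68.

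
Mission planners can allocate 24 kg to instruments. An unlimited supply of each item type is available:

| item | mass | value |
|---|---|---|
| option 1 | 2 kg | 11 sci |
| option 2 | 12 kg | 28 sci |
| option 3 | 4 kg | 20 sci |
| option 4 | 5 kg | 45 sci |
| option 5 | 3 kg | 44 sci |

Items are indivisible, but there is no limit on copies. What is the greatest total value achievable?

Best value-per-unit is option 5 at 44/3, and filling with it alone uses mass 8×3=24. No mix of the others beats 8×44 = 352.

352 sci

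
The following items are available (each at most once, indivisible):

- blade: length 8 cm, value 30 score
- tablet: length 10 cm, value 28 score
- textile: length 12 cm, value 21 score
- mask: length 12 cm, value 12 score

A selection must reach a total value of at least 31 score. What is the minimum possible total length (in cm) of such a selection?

Subsets with value ≥ 31, sorted by total length:
- blade+tablet: length 18, value 58
- blade+textile: length 20, value 51
Minimum length: 18 cm.

18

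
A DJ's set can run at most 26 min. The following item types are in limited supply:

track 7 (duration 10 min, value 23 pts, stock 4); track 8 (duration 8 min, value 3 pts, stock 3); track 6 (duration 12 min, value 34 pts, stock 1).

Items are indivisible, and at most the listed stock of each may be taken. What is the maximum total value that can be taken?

Top feasible selections:
- 1×track 7 + 1×track 6: duration 22, value 57
- 2×track 7: duration 20, value 46
- 1×track 8 + 1×track 6: duration 20, value 37
- 1×track 6: duration 12, value 34
Best: 57 pts.

57 pts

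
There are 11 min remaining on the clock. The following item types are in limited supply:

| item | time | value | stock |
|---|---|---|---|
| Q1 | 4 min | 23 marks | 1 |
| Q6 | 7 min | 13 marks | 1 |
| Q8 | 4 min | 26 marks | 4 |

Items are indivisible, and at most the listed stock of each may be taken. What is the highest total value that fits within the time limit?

Best selections within time 11 and stock limits:
- 2×Q8: time 8, value 52
- 1×Q1 + 1×Q8: time 8, value 49
- 1×Q6 + 1×Q8: time 11, value 39
- 1×Q1 + 1×Q6: time 11, value 36
Best: 52 marks.

52 marks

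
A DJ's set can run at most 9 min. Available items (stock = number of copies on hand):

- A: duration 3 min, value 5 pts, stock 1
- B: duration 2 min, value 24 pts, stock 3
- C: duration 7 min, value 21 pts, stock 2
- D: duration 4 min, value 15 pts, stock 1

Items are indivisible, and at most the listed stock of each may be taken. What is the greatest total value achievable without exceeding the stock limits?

Best selections within duration 9 and stock limits:
- 1×A + 3×B: duration 9, value 77
- 3×B: duration 6, value 72
- 2×B + 1×D: duration 8, value 63
- 1×A + 2×B: duration 7, value 53
Best: 77 pts.

77 pts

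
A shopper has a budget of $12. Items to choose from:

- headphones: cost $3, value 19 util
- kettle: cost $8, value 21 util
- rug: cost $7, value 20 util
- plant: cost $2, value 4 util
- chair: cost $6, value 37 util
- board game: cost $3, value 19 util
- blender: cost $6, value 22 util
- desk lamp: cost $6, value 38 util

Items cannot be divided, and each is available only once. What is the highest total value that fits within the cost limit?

76 util

Check high-value combinations within $12:
- headphones+board game+desk lamp: cost 3+3+6=12, value 19+19+38=76
- headphones+chair+board game: cost 3+6+3=12, value 19+37+19=75
- chair+desk lamp: cost 6+6=12, value 37+38=75
Best: 76 util.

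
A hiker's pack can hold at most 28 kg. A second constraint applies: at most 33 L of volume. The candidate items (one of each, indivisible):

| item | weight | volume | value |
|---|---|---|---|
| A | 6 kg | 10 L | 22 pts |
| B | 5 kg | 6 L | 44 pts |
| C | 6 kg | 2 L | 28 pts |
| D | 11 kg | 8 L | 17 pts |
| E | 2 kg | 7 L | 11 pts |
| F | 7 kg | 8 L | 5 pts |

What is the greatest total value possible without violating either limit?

111 pts

Feasible sets respecting both limits:
- A+B+C+D: weight 28, volume 26, value 111
- A+B+C+E+F: weight 26, volume 33, value 110
- A+B+C+E: weight 19, volume 25, value 105
- B+C+D+E: weight 24, volume 23, value 100
Best: 111 pts.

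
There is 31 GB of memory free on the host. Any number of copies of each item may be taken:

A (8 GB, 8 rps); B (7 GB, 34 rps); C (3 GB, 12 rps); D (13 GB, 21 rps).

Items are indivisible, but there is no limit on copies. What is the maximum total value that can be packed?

Best value-per-unit is B at 34/7; filling with it alone gives 4×34 = 136.
Optimal mix: 4×B + 1×C → memory 31, value 148.

148 rps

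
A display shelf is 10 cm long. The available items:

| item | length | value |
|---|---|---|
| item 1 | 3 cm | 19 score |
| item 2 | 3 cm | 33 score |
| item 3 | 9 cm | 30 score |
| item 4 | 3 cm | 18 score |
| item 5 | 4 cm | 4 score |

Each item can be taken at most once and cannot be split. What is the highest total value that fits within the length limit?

Check high-value combinations within 10 cm:
- item 1+item 2+item 4: length 3+3+3=9, value 19+33+18=70
- item 1+item 2+item 5: length 3+3+4=10, value 19+33+4=56
- item 2+item 4+item 5: length 3+3+4=10, value 33+18+4=55
- item 1+item 2: length 3+3=6, value 19+33=52
Best: 70 score.

70 score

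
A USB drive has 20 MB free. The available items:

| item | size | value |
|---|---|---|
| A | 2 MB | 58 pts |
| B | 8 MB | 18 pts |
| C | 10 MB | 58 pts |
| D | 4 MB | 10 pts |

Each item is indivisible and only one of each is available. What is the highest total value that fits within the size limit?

Check high-value combinations within 20 MB:
- A+B+C: size 2+8+10=20, value 58+18+58=134
- A+C+D: size 2+10+4=16, value 58+58+10=126
- A+C: size 2+10=12, value 58+58=116
Best: 134 pts.

134 pts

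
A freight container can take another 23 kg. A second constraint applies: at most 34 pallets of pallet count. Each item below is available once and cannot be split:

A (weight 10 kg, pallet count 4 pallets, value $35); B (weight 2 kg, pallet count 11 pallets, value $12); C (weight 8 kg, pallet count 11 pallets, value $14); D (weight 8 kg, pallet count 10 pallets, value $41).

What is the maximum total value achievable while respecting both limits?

$88

Feasible sets respecting both limits:
- A+B+D: weight 20, pallet count 25, value 88
- A+D: weight 18, pallet count 14, value 76
- B+C+D: weight 18, pallet count 32, value 67
- A+B+C: weight 20, pallet count 26, value 61
Best: $88.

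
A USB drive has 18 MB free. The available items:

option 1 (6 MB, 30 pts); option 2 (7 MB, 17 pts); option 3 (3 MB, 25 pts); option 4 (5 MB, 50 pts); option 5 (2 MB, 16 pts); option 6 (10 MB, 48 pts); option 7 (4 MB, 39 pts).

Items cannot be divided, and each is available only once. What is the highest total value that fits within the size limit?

This is a 0/1 knapsack; check combinations near the capacity.
- option 1+option 3+option 4+option 7: size 6+3+5+4=18, value 30+25+50+39=144
- option 1+option 4+option 5+option 7: size 6+5+2+4=17, value 30+50+16+39=135
- option 3+option 4+option 5+option 7: size 3+5+2+4=14, value 25+50+16+39=130
Best: 144 pts.

144 pts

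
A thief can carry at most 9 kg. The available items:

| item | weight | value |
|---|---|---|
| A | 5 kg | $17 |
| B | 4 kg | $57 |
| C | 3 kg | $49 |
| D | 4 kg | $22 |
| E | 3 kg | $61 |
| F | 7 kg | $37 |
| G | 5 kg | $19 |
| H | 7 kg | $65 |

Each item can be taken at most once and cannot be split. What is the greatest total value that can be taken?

Check high-value combinations within 9 kg:
- B+E: weight 4+3=7, value 57+61=118
- C+E: weight 3+3=6, value 49+61=110
- B+C: weight 4+3=7, value 57+49=106
- D+E: weight 4+3=7, value 22+61=83
Best: $118.

$118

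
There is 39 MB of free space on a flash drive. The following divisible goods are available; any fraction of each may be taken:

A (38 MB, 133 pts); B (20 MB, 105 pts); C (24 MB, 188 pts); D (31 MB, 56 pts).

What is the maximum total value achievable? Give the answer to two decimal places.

Take in order of value per unit:
- C (188/24 per unit): all 24 → value 188, running total 188.00
- B (105/20 per unit): 15 of 20 → value 15×105/20 = 78.7500, running total 266.75
Total 266.75.

266.75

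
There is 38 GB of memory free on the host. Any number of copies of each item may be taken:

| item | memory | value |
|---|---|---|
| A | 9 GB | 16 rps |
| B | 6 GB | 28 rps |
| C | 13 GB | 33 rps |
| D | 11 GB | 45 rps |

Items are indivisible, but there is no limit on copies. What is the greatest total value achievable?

168 rps

Best value-per-unit is B at 28/6, and filling with it alone uses memory 6×6=36. No mix of the others beats 6×28 = 168.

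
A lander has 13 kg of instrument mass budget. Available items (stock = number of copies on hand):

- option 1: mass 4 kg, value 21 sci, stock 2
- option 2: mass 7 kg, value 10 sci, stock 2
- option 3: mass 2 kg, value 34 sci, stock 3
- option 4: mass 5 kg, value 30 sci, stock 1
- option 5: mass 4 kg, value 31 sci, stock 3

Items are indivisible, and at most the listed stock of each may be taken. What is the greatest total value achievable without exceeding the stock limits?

Best selections within mass 13 and stock limits:
- 3×option 3 + 1×option 5: mass 10, value 133
- 3×option 3 + 1×option 4: mass 11, value 132
- 2×option 3 + 2×option 5: mass 12, value 130
Best: 133 sci.

133 sci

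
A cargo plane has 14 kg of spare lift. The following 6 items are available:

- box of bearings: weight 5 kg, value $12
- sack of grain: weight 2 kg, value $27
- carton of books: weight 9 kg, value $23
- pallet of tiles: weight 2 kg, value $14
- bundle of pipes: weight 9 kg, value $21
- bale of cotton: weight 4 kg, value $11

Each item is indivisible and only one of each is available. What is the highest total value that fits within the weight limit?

This is a 0/1 knapsack; check combinations near the capacity.
- sack of grain+carton of books+pallet of tiles: weight 2+9+2=13, value 27+23+14=64
- box of bearings+sack of grain+pallet of tiles+bale of cotton: weight 5+2+2+4=13, value 12+27+14+11=64
- sack of grain+pallet of tiles+bundle of pipes: weight 2+2+9=13, value 27+14+21=62
- box of bearings+sack of grain+pallet of tiles: weight 5+2+2=9, value 12+27+14=53
Best: $64.

$64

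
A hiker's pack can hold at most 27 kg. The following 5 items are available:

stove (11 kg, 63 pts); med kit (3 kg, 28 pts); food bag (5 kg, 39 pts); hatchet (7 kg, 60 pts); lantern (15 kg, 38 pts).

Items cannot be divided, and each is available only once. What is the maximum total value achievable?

190 pts

Check high-value combinations within 27 kg:
- stove+med kit+food bag+hatchet: weight 11+3+5+7=26, value 63+28+39+60=190
- stove+food bag+hatchet: weight 11+5+7=23, value 63+39+60=162
- stove+med kit+hatchet: weight 11+3+7=21, value 63+28+60=151
- food bag+hatchet+lantern: weight 5+7+15=27, value 39+60+38=137
Best: 190 pts.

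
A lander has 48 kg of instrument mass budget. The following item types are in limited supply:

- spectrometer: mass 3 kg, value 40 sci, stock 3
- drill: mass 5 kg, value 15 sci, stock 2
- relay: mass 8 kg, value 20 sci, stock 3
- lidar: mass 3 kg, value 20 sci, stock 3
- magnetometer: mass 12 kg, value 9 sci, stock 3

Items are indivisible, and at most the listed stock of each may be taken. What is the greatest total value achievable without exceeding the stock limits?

255 sci

Best selections within mass 48 and stock limits:
- 3×spectrometer + 1×drill + 3×relay + 3×lidar: mass 47, value 255
- 3×spectrometer + 2×drill + 2×relay + 3×lidar: mass 44, value 250
- 3×spectrometer + 3×relay + 3×lidar: mass 42, value 240
- 3×spectrometer + 2×drill + 1×relay + 3×lidar + 1×magnetometer: mass 48, value 239
Best: 255 sci.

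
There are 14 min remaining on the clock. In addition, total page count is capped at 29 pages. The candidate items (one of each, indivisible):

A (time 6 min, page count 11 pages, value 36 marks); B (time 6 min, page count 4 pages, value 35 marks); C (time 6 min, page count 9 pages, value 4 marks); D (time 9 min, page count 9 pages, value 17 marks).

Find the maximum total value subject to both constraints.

71 marks

Feasible sets respecting both limits:
- A+B: time 12, page count 15, value 71
- A+C: time 12, page count 20, value 40
- B+C: time 12, page count 13, value 39
Best: 71 marks.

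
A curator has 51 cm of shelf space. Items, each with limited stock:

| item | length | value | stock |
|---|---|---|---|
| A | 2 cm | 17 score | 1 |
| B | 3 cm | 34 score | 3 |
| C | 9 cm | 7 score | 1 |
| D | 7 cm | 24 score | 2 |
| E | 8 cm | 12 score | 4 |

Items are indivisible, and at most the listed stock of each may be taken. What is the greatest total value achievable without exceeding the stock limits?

203 score

Top feasible selections:
- 1×A + 3×B + 2×D + 3×E: length 49, value 203
- 1×A + 3×B + 1×C + 2×D + 2×E: length 50, value 198
- 1×A + 3×B + 2×D + 2×E: length 41, value 191
Best: 203 score.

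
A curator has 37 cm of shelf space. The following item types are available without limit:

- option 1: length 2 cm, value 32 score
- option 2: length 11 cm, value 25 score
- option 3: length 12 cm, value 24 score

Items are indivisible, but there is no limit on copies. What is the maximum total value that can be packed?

Best value-per-unit is option 1 at 32/2, and filling with it alone uses length 18×2=36. No mix of the others beats 18×32 = 576.

576 score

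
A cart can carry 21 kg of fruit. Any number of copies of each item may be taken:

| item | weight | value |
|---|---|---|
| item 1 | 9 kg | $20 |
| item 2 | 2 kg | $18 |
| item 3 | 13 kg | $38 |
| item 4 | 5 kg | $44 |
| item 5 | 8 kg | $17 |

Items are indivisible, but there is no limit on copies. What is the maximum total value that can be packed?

$188

Best value-per-unit is item 2 at 18/2; filling with it alone gives 10×18 = 180.
Optimal mix: 8×item 2 + 1×item 4 → weight 21, value 188.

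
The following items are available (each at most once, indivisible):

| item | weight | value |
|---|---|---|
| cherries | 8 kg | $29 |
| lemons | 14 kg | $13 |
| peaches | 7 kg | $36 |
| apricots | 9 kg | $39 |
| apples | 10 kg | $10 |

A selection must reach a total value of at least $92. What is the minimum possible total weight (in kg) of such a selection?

Subsets with value ≥ 92, sorted by total weight:
- cherries+peaches+apricots: weight 24, value 104
- cherries+peaches+apricots+apples: weight 34, value 114
Minimum weight: 24 kg.

24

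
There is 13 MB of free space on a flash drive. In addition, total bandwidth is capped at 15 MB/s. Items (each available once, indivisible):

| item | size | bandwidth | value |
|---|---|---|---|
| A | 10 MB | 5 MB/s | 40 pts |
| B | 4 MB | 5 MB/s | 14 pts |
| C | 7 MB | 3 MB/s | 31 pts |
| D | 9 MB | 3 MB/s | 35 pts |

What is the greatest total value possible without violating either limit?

Feasible sets respecting both limits:
- B+D: size 13, bandwidth 8, value 49
- B+C: size 11, bandwidth 8, value 45
- A: size 10, bandwidth 5, value 40
Best: 49 pts.

49 pts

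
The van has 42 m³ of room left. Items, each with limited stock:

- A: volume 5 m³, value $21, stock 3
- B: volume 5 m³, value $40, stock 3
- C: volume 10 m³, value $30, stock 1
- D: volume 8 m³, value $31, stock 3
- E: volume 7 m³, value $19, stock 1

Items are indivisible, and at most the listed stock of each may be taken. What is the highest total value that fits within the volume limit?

Best selections within volume 42 and stock limits:
- 2×A + 3×B + 2×D: volume 41, value 224
- 3×A + 3×B + 1×D: volume 38, value 214
- 3×B + 3×D: volume 39, value 213
Best: $224.

$224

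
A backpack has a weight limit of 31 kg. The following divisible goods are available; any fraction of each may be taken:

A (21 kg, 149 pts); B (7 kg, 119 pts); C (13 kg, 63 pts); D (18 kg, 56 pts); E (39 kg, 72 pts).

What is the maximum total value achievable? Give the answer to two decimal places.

Take in order of value per unit:
- B (119/7 per unit): all 7 → value 119, running total 119.00
- A (149/21 per unit): all 21 → value 149, running total 268.00
- C (63/13 per unit): 3 of 13 → value 3×63/13 = 14.5385, running total 282.54
Total 282.54.

282.54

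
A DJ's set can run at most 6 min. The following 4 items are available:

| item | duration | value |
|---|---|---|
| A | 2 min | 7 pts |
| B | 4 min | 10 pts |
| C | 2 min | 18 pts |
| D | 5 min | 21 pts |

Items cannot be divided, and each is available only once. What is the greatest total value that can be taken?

28 pts

Check high-value combinations within 6 min:
- B+C: duration 4+2=6, value 10+18=28
- A+C: duration 2+2=4, value 7+18=25
- D: duration 5, value 21
- C: duration 2, value 18
- A+B: duration 2+4=6, value 7+10=17
Best: 28 pts.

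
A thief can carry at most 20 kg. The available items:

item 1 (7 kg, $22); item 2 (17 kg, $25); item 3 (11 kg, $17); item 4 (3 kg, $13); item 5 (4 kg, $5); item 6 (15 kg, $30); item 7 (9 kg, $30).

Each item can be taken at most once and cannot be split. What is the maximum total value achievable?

$65

Check high-value combinations within 20 kg:
- item 1+item 4+item 7: weight 7+3+9=19, value 22+13+30=65
- item 1+item 5+item 7: weight 7+4+9=20, value 22+5+30=57
- item 1+item 7: weight 7+9=16, value 22+30=52
Best: $65.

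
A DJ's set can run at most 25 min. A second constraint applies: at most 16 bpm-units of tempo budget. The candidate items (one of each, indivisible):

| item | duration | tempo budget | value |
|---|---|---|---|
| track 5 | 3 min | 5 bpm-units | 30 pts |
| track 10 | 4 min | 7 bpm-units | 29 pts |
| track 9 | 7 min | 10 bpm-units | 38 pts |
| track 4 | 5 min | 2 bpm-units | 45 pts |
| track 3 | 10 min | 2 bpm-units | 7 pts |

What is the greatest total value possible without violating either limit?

111 pts

Feasible sets respecting both limits:
- track 5+track 10+track 4+track 3: duration 22, tempo budget 16, value 111
- track 5+track 10+track 4: duration 12, tempo budget 14, value 104
- track 9+track 4+track 3: duration 22, tempo budget 14, value 90
- track 9+track 4: duration 12, tempo budget 12, value 83
Best: 111 pts.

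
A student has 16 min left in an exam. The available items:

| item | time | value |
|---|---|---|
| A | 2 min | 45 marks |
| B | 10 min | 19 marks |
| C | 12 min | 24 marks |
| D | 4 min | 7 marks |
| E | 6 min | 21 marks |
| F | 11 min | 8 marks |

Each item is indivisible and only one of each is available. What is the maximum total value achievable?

73 marks

Check high-value combinations within 16 min:
- A+D+E: time 2+4+6=12, value 45+7+21=73
- A+B+D: time 2+10+4=16, value 45+19+7=71
- A+C: time 2+12=14, value 45+24=69
Best: 73 marks.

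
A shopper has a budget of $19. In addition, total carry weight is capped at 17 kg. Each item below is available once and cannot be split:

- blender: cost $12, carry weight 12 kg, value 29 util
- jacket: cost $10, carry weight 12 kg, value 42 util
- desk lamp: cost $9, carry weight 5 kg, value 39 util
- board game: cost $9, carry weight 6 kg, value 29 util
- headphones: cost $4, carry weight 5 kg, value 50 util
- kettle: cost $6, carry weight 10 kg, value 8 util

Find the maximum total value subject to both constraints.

92 util

Feasible sets respecting both limits:
- jacket+headphones: cost 14, carry weight 17, value 92
- desk lamp+headphones: cost 13, carry weight 10, value 89
- jacket+desk lamp: cost 19, carry weight 17, value 81
- blender+headphones: cost 16, carry weight 17, value 79
Best: 92 util.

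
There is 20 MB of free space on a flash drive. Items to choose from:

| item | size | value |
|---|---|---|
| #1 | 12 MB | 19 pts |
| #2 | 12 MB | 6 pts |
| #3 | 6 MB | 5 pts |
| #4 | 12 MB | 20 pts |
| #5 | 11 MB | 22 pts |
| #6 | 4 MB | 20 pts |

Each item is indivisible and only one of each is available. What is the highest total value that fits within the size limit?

Check high-value combinations within 20 MB:
- #5+#6: size 11+4=15, value 22+20=42
- #4+#6: size 12+4=16, value 20+20=40
- #1+#6: size 12+4=16, value 19+20=39
- #3+#5: size 6+11=17, value 5+22=27
- #2+#6: size 12+4=16, value 6+20=26
Best: 42 pts.

42 pts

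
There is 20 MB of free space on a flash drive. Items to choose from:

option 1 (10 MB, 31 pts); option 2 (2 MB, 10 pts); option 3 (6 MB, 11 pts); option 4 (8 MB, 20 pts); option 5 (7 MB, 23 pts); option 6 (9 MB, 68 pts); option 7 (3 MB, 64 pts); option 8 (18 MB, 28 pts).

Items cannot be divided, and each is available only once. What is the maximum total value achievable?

Check high-value combinations within 20 MB:
- option 5+option 6+option 7: size 7+9+3=19, value 23+68+64=155
- option 2+option 3+option 6+option 7: size 2+6+9+3=20, value 10+11+68+64=153
- option 4+option 6+option 7: size 8+9+3=20, value 20+68+64=152
- option 3+option 6+option 7: size 6+9+3=18, value 11+68+64=143
Best: 155 pts.

155 pts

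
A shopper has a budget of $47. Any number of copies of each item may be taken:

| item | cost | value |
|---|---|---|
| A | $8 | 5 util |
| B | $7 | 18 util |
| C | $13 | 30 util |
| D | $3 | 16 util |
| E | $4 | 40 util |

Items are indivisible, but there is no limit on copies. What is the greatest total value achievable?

Best value-per-unit is E at 40/4; filling with it alone gives 11×40 = 440.
Optimal mix: 1×D + 11×E → cost 47, value 456.

456 util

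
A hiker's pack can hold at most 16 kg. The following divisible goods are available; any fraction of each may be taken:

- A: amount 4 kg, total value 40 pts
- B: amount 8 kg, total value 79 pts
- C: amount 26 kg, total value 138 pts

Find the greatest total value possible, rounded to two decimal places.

140.23

Take in order of value per unit:
- A (40/4 per unit): all 4 → value 40, running total 40.00
- B (79/8 per unit): all 8 → value 79, running total 119.00
- C (138/26 per unit): 4 of 26 → value 4×138/26 = 21.2308, running total 140.23
Total 140.23.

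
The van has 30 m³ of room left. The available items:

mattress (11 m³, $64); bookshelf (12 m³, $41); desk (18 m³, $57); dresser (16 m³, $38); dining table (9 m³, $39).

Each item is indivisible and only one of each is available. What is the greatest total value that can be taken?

This is a 0/1 knapsack; check combinations near the capacity.
- mattress+desk: volume 11+18=29, value 64+57=121
- mattress+bookshelf: volume 11+12=23, value 64+41=105
- mattress+dining table: volume 11+9=20, value 64+39=103
Best: $121.

$121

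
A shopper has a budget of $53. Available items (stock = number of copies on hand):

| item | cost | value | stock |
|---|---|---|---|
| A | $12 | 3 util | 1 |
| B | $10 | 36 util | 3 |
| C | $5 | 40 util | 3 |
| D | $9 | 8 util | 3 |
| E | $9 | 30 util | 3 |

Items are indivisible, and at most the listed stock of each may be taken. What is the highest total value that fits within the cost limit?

Best selections within cost 53 and stock limits:
- 2×B + 3×C + 2×E: cost 53, value 252
- 1×B + 3×C + 3×E: cost 52, value 246
- 2×B + 3×C + 1×D + 1×E: cost 53, value 230
- 3×B + 3×C: cost 45, value 228
Best: 252 util.

252 util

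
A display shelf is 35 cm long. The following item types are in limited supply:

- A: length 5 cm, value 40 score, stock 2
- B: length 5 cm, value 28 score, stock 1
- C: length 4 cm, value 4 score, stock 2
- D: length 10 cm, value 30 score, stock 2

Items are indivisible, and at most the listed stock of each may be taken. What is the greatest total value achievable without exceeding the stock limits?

Best selections within length 35 and stock limits:
- 2×A + 1×B + 2×D: length 35, value 168
- 2×A + 1×B + 2×C + 1×D: length 33, value 146
- 2×A + 1×C + 2×D: length 34, value 144
- 2×A + 1×B + 1×C + 1×D: length 29, value 142
Best: 168 score.

168 score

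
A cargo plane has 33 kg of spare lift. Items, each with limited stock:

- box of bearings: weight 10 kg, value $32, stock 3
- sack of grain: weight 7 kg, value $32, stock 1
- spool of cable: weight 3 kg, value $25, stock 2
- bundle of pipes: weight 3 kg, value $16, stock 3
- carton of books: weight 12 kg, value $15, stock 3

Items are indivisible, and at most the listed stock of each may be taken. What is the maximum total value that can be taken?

Top feasible selections:
- 1×box of bearings + 1×sack of grain + 2×spool of cable + 3×bundle of pipes: weight 32, value 162
- 1×box of bearings + 1×sack of grain + 2×spool of cable + 2×bundle of pipes: weight 29, value 146
- 2×box of bearings + 2×spool of cable + 2×bundle of pipes: weight 32, value 146
Best: $162.

$162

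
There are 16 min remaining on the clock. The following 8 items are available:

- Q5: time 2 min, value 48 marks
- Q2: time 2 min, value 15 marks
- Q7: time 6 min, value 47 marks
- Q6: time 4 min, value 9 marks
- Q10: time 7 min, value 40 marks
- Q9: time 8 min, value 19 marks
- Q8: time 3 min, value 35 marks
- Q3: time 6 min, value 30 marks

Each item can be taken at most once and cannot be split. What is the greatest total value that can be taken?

Check high-value combinations within 16 min:
- Q5+Q2+Q7+Q8: time 2+2+6+3=13, value 48+15+47+35=145
- Q5+Q2+Q7+Q3: time 2+2+6+6=16, value 48+15+47+30=140
- Q5+Q7+Q6+Q8: time 2+6+4+3=15, value 48+47+9+35=139
Best: 145 marks.

145 marks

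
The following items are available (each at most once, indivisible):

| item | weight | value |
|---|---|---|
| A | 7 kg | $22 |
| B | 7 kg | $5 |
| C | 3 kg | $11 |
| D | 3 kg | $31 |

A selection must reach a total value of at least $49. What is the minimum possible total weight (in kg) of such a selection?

Subsets with value ≥ 49, sorted by total weight:
- A+D: weight 10, value 53
- A+C+D: weight 13, value 64
- A+B+D: weight 17, value 58
- A+B+C+D: weight 20, value 69
Minimum weight: 10 kg.

10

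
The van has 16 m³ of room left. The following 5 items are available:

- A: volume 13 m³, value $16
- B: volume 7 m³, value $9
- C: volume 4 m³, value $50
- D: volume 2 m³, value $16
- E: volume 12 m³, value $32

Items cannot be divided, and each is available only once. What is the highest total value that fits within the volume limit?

Check high-value combinations within 16 m³:
- C+E: volume 4+12=16, value 50+32=82
- B+C+D: volume 7+4+2=13, value 9+50+16=75
- C+D: volume 4+2=6, value 50+16=66
- B+C: volume 7+4=11, value 9+50=59
- C: volume 4, value 50
Best: $82.

$82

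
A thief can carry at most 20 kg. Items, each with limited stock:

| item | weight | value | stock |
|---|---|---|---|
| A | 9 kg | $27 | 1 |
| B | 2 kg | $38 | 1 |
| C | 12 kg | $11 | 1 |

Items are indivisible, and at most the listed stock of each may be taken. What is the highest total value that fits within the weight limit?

Best selections within weight 20 and stock limits:
- 1×A + 1×B: weight 11, value 65
- 1×B + 1×C: weight 14, value 49
- 1×B: weight 2, value 38
Best: $65.

$65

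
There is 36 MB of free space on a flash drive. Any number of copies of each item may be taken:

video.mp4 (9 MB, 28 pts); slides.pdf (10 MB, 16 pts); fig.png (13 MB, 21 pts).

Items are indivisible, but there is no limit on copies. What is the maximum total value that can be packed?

112 pts

Best value-per-unit is video.mp4 at 28/9, and filling with it alone uses size 4×9=36. No mix of the others beats 4×28 = 112.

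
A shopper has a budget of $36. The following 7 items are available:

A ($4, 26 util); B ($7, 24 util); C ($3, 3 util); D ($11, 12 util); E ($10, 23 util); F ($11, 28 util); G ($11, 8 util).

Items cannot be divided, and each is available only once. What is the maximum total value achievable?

104 util

Check high-value combinations within $36:
- A+B+C+E+F: cost 4+7+3+10+11=35, value 26+24+3+23+28=104
- A+B+E+F: cost 4+7+10+11=32, value 26+24+23+28=101
- A+B+C+D+F: cost 4+7+3+11+11=36, value 26+24+3+12+28=93
- A+B+D+F: cost 4+7+11+11=33, value 26+24+12+28=90
- A+D+E+F: cost 4+11+10+11=36, value 26+12+23+28=89
Best: 104 util.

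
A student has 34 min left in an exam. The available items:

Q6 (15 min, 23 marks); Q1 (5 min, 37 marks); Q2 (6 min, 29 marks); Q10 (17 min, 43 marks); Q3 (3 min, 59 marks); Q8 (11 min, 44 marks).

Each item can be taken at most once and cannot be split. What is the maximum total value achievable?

169 marks

Check high-value combinations within 34 min:
- Q1+Q2+Q3+Q8: time 5+6+3+11=25, value 37+29+59+44=169
- Q1+Q2+Q10+Q3: time 5+6+17+3=31, value 37+29+43+59=168
- Q6+Q1+Q3+Q8: time 15+5+3+11=34, value 23+37+59+44=163
- Q6+Q1+Q2+Q3: time 15+5+6+3=29, value 23+37+29+59=148
Best: 169 marks.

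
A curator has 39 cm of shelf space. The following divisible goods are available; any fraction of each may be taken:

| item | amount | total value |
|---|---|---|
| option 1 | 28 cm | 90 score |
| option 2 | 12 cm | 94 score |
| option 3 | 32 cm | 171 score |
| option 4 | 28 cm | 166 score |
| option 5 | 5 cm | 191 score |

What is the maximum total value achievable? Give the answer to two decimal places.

Take in order of value per unit:
- option 5 (191/5 per unit): all 5 → value 191, running total 191.00
- option 2 (94/12 per unit): all 12 → value 94, running total 285.00
- option 4 (166/28 per unit): 22 of 28 → value 22×166/28 = 130.4286, running total 415.43
Total 415.43.

415.43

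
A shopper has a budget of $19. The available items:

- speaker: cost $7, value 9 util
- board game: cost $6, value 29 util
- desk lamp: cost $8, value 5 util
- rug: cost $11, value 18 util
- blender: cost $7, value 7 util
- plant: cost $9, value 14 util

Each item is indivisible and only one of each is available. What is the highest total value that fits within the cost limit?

47 util

Check high-value combinations within $19:
- board game+rug: cost 6+11=17, value 29+18=47
- board game+plant: cost 6+9=15, value 29+14=43
- speaker+board game: cost 7+6=13, value 9+29=38
- board game+blender: cost 6+7=13, value 29+7=36
- board game+desk lamp: cost 6+8=14, value 29+5=34
Best: 47 util.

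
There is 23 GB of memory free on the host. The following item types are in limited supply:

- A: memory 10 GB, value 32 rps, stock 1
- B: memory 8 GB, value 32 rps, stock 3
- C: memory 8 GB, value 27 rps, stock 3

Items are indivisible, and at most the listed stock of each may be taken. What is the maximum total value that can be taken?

64 rps

Best selections within memory 23 and stock limits:
- 2×B: memory 16, value 64
- 1×A + 1×B: memory 18, value 64
- 1×B + 1×C: memory 16, value 59
Best: 64 rps.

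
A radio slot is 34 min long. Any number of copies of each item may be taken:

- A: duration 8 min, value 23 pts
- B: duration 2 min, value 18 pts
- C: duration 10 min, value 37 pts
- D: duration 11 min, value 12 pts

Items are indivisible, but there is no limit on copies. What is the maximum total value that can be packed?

Best value-per-unit is B at 18/2, and filling with it alone uses duration 17×2=34. No mix of the others beats 17×18 = 306.

306 pts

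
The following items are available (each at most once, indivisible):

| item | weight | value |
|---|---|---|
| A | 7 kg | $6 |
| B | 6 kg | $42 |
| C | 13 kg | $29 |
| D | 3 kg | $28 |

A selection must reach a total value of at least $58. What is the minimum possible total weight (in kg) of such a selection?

Subsets with value ≥ 58, sorted by total weight:
- B+D: weight 9, value 70
- A+B+D: weight 16, value 76
- B+C: weight 19, value 71
- B+C+D: weight 22, value 99
Minimum weight: 9 kg.

9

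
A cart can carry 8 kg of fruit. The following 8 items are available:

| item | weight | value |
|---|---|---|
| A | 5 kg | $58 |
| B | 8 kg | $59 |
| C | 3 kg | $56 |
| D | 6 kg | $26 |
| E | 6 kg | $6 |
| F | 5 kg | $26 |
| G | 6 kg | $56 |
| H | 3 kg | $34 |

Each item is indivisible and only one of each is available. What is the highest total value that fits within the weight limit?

Check high-value combinations within 8 kg:
- A+C: weight 5+3=8, value 58+56=114
- A+H: weight 5+3=8, value 58+34=92
- C+H: weight 3+3=6, value 56+34=90
- C+F: weight 3+5=8, value 56+26=82
- F+H: weight 5+3=8, value 26+34=60
Best: $114.

$114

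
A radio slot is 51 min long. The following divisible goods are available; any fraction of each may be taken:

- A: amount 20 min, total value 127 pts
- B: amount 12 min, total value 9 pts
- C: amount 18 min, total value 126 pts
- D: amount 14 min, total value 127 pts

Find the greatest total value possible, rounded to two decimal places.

Take in order of value per unit:
- D (127/14 per unit): all 14 → value 127, running total 127.00
- C (126/18 per unit): all 18 → value 126, running total 253.00
- A (127/20 per unit): 19 of 20 → value 19×127/20 = 120.6500, running total 373.65
Total 373.65.

373.65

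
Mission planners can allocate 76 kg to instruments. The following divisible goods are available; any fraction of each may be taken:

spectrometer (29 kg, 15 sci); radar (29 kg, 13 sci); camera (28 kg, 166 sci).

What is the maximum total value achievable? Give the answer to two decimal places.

Take in order of value per unit:
- camera (166/28 per unit): all 28 → value 166, running total 166.00
- spectrometer (15/29 per unit): all 29 → value 15, running total 181.00
- radar (13/29 per unit): 19 of 29 → value 19×13/29 = 8.5172, running total 189.52
Total 189.52.

189.52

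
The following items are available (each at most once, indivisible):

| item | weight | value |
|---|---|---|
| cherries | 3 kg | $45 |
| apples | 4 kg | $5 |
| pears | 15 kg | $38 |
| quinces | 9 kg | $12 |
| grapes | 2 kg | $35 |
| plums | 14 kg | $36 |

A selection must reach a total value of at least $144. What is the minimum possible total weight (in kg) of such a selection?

Subsets with value ≥ 144, sorted by total weight:
- cherries+pears+grapes+plums: weight 34, value 154
- cherries+apples+pears+grapes+plums: weight 38, value 159
Minimum weight: 34 kg.

34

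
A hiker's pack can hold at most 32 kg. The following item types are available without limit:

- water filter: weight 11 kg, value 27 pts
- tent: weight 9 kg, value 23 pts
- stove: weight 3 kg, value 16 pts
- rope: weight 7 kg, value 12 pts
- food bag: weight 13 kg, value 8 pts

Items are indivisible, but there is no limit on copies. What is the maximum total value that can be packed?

Best value-per-unit is stove at 16/3, and filling with it alone uses weight 10×3=30. No mix of the others beats 10×16 = 160.

160 pts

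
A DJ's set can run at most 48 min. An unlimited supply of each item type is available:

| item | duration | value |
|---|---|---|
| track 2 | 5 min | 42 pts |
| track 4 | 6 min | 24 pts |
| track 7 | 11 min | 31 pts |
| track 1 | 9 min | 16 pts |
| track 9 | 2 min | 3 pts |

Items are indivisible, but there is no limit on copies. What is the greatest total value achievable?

381 pts

Best value-per-unit is track 2 at 42/5; filling with it alone gives 9×42 = 378.
Optimal mix: 9×track 2 + 1×track 9 → duration 47, value 381.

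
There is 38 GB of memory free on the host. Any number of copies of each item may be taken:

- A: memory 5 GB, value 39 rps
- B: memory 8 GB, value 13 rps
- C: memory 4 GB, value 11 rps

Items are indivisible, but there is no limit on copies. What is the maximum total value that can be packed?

Best value-per-unit is A at 39/5, and filling with it alone uses memory 7×5=35. No mix of the others beats 7×39 = 273.

273 rps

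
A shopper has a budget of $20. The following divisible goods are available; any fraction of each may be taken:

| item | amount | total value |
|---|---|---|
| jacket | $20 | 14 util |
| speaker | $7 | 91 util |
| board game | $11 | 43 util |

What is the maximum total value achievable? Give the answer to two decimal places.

Take in order of value per unit:
- speaker (91/7 per unit): all 7 → value 91, running total 91.00
- board game (43/11 per unit): all 11 → value 43, running total 134.00
- jacket (14/20 per unit): 2 of 20 → value 2×14/20 = 1.4000, running total 135.40
Total 135.40.

135.40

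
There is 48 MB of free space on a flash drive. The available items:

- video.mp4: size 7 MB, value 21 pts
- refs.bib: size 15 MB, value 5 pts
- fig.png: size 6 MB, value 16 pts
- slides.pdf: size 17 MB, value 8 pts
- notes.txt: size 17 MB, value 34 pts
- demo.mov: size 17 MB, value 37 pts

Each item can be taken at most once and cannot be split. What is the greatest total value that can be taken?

108 pts

This is a 0/1 knapsack; check combinations near the capacity.
- video.mp4+fig.png+notes.txt+demo.mov: size 7+6+17+17=47, value 21+16+34+37=108
- video.mp4+notes.txt+demo.mov: size 7+17+17=41, value 21+34+37=92
- fig.png+notes.txt+demo.mov: size 6+17+17=40, value 16+34+37=87
- video.mp4+fig.png+slides.pdf+demo.mov: size 7+6+17+17=47, value 21+16+8+37=82
Best: 108 pts.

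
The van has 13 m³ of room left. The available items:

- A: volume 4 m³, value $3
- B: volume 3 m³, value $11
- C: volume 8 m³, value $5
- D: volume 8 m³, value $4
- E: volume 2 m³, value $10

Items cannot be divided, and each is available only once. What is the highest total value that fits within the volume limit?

$26

This is a 0/1 knapsack; check combinations near the capacity.
- B+C+E: volume 3+8+2=13, value 11+5+10=26
- B+D+E: volume 3+8+2=13, value 11+4+10=25
- A+B+E: volume 4+3+2=9, value 3+11+10=24
- B+E: volume 3+2=5, value 11+10=21
Best: $26.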